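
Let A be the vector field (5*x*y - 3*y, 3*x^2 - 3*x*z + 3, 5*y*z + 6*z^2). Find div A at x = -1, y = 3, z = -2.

6

∂A₁/∂x = 5*y
∂A₂/∂y = 0
∂A₃/∂z = 5*y + 12*z
∇·A = 10*y + 12*z
At (-1, 3, -2): 6.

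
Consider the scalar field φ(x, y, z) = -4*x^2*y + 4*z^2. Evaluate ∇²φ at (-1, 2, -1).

-8

∂²φ/∂x² = -8*y
∂²φ/∂y² = 0
∂²φ/∂z² = 8
∇²φ = -8*y + 8
At (-1, 2, -1): -8.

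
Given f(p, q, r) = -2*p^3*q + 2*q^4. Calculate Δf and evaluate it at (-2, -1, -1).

∂²f/∂p² = -12*p*q
∂²f/∂q² = 24*q^2
∂²f/∂r² = 0
∇²f = -12*p*q + 24*q^2
At (-2, -1, -1): 0.

0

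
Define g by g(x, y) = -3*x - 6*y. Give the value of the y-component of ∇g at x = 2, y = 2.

(∇g)_2 = ∂g/∂y = -6
At (2, 2): -6.

-6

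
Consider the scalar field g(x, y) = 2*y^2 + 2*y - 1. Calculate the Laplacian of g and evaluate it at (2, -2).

∂²g/∂x² = 0
∂²g/∂y² = 4
∇²g = 4
At (2, -2): 4.

4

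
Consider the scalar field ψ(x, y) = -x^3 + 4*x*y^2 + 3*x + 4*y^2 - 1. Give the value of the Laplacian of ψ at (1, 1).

10

∂²ψ/∂x² = -6*x
∂²ψ/∂y² = 8*(x + 1)
∇²ψ = 2*x + 8
At (1, 1): 10.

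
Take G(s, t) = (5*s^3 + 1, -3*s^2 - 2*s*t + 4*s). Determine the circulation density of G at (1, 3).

-8

∂G₂/∂s = -6*s - 2*t + 4
∂G₁/∂t = 0
Scalar curl = -6*s - 2*t + 4
At (1, 3): -8.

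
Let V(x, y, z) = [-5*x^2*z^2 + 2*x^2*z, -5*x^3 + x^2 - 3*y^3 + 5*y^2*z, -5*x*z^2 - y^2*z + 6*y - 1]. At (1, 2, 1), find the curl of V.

(-18, -3, -13)

(∇×V)₁ = ∂V₃/∂y − ∂V₂/∂z = -5*y^2 - 2*y*z + 6
(∇×V)₂ = ∂V₁/∂z − ∂V₃/∂x = -10*x^2*z + 2*x^2 + 5*z^2
(∇×V)₃ = ∂V₂/∂x − ∂V₁/∂y = -15*x^2 + 2*x
∇×V = (-5*y^2 - 2*y*z + 6, -10*x^2*z + 2*x^2 + 5*z^2, -15*x^2 + 2*x)
At (1, 2, 1): (-18, -3, -13).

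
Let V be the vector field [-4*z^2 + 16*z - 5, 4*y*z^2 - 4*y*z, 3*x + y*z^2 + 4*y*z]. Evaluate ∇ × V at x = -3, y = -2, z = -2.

(-44, 29, 0)

(∇×V)₁ = ∂V₃/∂y − ∂V₂/∂z = -8*y*z + 4*y + z^2 + 4*z
(∇×V)₂ = ∂V₁/∂z − ∂V₃/∂x = -8*z + 13
(∇×V)₃ = ∂V₂/∂x − ∂V₁/∂y = 0
∇×V = (-8*y*z + 4*y + z^2 + 4*z, -8*z + 13, 0)
At (-3, -2, -2): (-44, 29, 0).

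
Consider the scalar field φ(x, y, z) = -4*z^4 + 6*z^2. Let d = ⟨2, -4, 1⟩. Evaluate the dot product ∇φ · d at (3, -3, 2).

-104

∂φ/∂x = 0
∂φ/∂y = 0
∂φ/∂z = -16*z^3 + 12*z
∇φ at (3, -3, 2) = (0, 0, -104)
∇φ · d = (0)(2) + (0)(-4) + (-104)(1) = -104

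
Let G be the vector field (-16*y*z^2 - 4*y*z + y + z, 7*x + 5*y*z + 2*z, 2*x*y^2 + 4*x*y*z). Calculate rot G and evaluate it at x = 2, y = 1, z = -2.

(-15, 67, 62)

(∇×G)₁ = ∂G₃/∂y − ∂G₂/∂z = 4*x*y + 4*x*z - 5*y - 2
(∇×G)₂ = ∂G₁/∂z − ∂G₃/∂x = -2*y^2 - 36*y*z - 4*y + 1
(∇×G)₃ = ∂G₂/∂x − ∂G₁/∂y = 16*z^2 + 4*z + 6
∇×G = (4*x*y + 4*x*z - 5*y - 2, -2*y^2 - 36*y*z - 4*y + 1, 16*z^2 + 4*z + 6)
At (2, 1, -2): (-15, 67, 62).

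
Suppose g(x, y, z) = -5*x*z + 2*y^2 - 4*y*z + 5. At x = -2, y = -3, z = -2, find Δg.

∂²g/∂x² = 0
∂²g/∂y² = 4
∂²g/∂z² = 0
∇²g = 4
At (-2, -3, -2): 4.

4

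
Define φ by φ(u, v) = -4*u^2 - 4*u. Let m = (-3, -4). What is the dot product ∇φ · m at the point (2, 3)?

∂φ/∂u = -8*u - 4
∂φ/∂v = 0
∇φ at (2, 3) = (-20, 0)
∇φ · m = (-20)(-3) + (0)(-4) = 60

60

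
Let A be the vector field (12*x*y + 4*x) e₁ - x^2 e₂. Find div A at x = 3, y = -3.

∂A₁/∂x = 12*y + 4
∂A₂/∂y = 0
∇·A = 12*y + 4
At (3, -3): -32.

-32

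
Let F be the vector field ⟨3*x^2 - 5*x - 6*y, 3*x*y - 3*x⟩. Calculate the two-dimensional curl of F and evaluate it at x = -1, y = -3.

-6

∂F₂/∂x = 3*y - 3
∂F₁/∂y = -6
Scalar curl = 3*y + 3
At (-1, -3): -6.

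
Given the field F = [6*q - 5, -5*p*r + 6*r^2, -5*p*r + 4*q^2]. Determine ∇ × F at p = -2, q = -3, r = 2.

(∇×F)₁ = ∂F₃/∂q − ∂F₂/∂r = 5*p + 8*q - 12*r
(∇×F)₂ = ∂F₁/∂r − ∂F₃/∂p = 5*r
(∇×F)₃ = ∂F₂/∂p − ∂F₁/∂q = -5*r - 6
∇×F = (5*p + 8*q - 12*r, 5*r, -5*r - 6)
At (-2, -3, 2): (-58, 10, -16).

(-58, 10, -16)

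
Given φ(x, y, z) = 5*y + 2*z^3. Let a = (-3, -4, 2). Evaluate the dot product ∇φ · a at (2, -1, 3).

88

∂φ/∂x = 0
∂φ/∂y = 5
∂φ/∂z = 6*z^2
∇φ at (2, -1, 3) = (0, 5, 54)
∇φ · a = (0)(-3) + (5)(-4) + (54)(2) = 88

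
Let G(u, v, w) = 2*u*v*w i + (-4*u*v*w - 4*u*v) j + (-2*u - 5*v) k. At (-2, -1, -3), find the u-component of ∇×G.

(∇×G)_1 = ∂G₃/∂v − ∂G₂/∂w
= -5 − (-4*u*v)
= 4*u*v - 5
At (-2, -1, -3): 3.

3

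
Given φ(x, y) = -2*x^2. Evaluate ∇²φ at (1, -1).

-4

∂²φ/∂x² = -4
∂²φ/∂y² = 0
∇²φ = -4
At (1, -1): -4.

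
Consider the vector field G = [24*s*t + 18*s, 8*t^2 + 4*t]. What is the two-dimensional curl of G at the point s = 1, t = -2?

∂G₂/∂s = 0
∂G₁/∂t = 24*s
Scalar curl = -24*s
At (1, -2): -24.

-24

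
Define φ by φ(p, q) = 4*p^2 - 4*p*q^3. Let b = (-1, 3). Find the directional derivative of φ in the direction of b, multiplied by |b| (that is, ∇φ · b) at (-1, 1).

48

∂φ/∂p = 8*p - 4*q^3
∂φ/∂q = -12*p*q^2
∇φ at (-1, 1) = (-12, 12)
∇φ · b = (-12)(-1) + (12)(3) = 48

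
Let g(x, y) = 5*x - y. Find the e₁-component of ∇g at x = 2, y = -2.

5

(∇g)_1 = ∂g/∂x = 5
At (2, -2): 5.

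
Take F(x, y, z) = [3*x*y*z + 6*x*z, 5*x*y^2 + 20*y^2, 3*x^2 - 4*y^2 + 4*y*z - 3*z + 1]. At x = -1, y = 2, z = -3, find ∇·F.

∂F₁/∂x = 3*y*z + 6*z
∂F₂/∂y = 10*x*y + 40*y
∂F₃/∂z = 4*y - 3
∇·F = 10*x*y + 3*y*z + 44*y + 6*z - 3
At (-1, 2, -3): 29.

29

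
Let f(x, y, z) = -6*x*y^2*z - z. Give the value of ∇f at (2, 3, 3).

∂f/∂x = -6*y^2*z
∂f/∂y = -12*x*y*z
∂f/∂z = -6*x*y^2 - 1
∇f = (-6*y^2*z, -12*x*y*z, -6*x*y^2 - 1)
At (2, 3, 3): (-162, -216, -109).

(-162, -216, -109)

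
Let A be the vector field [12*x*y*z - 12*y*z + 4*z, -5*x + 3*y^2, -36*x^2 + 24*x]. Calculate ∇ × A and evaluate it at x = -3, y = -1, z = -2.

(0, -188, -101)

(∇×A)₁ = ∂A₃/∂y − ∂A₂/∂z = 0
(∇×A)₂ = ∂A₁/∂z − ∂A₃/∂x = 12*x*y + 72*x - 12*y - 20
(∇×A)₃ = ∂A₂/∂x − ∂A₁/∂y = -12*x*z + 12*z - 5
∇×A = (0, 12*x*y + 72*x - 12*y - 20, -12*x*z + 12*z - 5)
At (-3, -1, -2): (0, -188, -101).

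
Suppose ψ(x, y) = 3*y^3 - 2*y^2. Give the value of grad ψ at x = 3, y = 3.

∂ψ/∂x = 0
∂ψ/∂y = 9*y^2 - 4*y
∇ψ = (0, 9*y^2 - 4*y)
At (3, 3): (0, 69).

(0, 69)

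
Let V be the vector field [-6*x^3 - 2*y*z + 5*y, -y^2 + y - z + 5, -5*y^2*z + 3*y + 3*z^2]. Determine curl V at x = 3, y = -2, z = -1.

(∇×V)₁ = ∂V₃/∂y − ∂V₂/∂z = -10*y*z + 4
(∇×V)₂ = ∂V₁/∂z − ∂V₃/∂x = -2*y
(∇×V)₃ = ∂V₂/∂x − ∂V₁/∂y = 2*z - 5
∇×V = (-10*y*z + 4, -2*y, 2*z - 5)
At (3, -2, -1): (-16, 4, -7).

(-16, 4, -7)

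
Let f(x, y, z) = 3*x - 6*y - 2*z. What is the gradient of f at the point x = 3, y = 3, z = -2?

∂f/∂x = 3
∂f/∂y = -6
∂f/∂z = -2
∇f = (3, -6, -2)
At (3, 3, -2): (3, -6, -2).

(3, -6, -2)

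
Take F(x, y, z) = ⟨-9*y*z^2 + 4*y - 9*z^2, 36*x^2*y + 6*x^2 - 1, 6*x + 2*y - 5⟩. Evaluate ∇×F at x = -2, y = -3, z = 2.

(∇×F)₁ = ∂F₃/∂y − ∂F₂/∂z = 2
(∇×F)₂ = ∂F₁/∂z − ∂F₃/∂x = -18*y*z - 18*z - 6
(∇×F)₃ = ∂F₂/∂x − ∂F₁/∂y = 72*x*y + 12*x + 9*z^2 - 4
∇×F = (2, -18*y*z - 18*z - 6, 72*x*y + 12*x + 9*z^2 - 4)
At (-2, -3, 2): (2, 66, 440).

(2, 66, 440)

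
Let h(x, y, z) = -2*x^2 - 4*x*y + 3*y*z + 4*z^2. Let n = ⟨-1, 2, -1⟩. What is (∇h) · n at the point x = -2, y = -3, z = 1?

3

∂h/∂x = -4*x - 4*y
∂h/∂y = -4*x + 3*z
∂h/∂z = 3*y + 8*z
∇h at (-2, -3, 1) = (20, 11, -1)
∇h · n = (20)(-1) + (11)(2) + (-1)(-1) = 3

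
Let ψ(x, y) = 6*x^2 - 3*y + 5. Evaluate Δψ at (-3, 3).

∂²ψ/∂x² = 12
∂²ψ/∂y² = 0
∇²ψ = 12
At (-3, 3): 12.

12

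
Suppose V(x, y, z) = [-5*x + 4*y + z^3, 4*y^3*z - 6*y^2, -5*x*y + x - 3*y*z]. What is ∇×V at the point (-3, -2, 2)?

(∇×V)₁ = ∂V₃/∂y − ∂V₂/∂z = -5*x - 4*y^3 - 3*z
(∇×V)₂ = ∂V₁/∂z − ∂V₃/∂x = 5*y + 3*z^2 - 1
(∇×V)₃ = ∂V₂/∂x − ∂V₁/∂y = -4
∇×V = (-5*x - 4*y^3 - 3*z, 5*y + 3*z^2 - 1, -4)
At (-3, -2, 2): (41, 1, -4).

(41, 1, -4)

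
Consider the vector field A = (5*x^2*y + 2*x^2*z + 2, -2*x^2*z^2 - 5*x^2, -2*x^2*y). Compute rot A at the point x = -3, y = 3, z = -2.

(∇×A)₁ = ∂A₃/∂y − ∂A₂/∂z = 4*x^2*z - 2*x^2
(∇×A)₂ = ∂A₁/∂z − ∂A₃/∂x = 2*x^2 + 4*x*y
(∇×A)₃ = ∂A₂/∂x − ∂A₁/∂y = -5*x^2 - 4*x*z^2 - 10*x
∇×A = (4*x^2*z - 2*x^2, 2*x^2 + 4*x*y, -5*x^2 - 4*x*z^2 - 10*x)
At (-3, 3, -2): (-90, -18, 33).

(-90, -18, 33)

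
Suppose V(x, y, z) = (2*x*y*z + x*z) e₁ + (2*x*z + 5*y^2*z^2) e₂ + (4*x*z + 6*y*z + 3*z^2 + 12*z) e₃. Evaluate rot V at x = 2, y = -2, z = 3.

(-106, -18, -6)

(∇×V)₁ = ∂V₃/∂y − ∂V₂/∂z = -2*x - 10*y^2*z + 6*z
(∇×V)₂ = ∂V₁/∂z − ∂V₃/∂x = 2*x*y + x - 4*z
(∇×V)₃ = ∂V₂/∂x − ∂V₁/∂y = -2*x*z + 2*z
∇×V = (-2*x - 10*y^2*z + 6*z, 2*x*y + x - 4*z, -2*x*z + 2*z)
At (2, -2, 3): (-106, -18, -6).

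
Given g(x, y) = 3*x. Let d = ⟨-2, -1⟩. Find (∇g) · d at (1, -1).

∂g/∂x = 3
∂g/∂y = 0
∇g at (1, -1) = (3, 0)
∇g · d = (3)(-2) + (0)(-1) = -6

-6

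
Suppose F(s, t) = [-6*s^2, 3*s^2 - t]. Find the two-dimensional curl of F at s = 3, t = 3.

18

∂F₂/∂s = 6*s
∂F₁/∂t = 0
Scalar curl = 6*s
At (3, 3): 18.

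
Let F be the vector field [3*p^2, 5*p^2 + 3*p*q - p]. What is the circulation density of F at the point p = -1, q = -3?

-20

∂F₂/∂p = 10*p + 3*q - 1
∂F₁/∂q = 0
Scalar curl = 10*p + 3*q - 1
At (-1, -3): -20.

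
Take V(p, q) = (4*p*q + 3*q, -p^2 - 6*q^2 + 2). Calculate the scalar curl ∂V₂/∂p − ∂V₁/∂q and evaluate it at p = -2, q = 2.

∂V₂/∂p = -2*p
∂V₁/∂q = 4*p + 3
Scalar curl = -6*p - 3
At (-2, 2): 9.

9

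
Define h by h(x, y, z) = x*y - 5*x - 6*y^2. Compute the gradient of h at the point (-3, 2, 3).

(-3, -27, 0)

∂h/∂x = y - 5
∂h/∂y = x - 12*y
∂h/∂z = 0
∇h = (y - 5, x - 12*y, 0)
At (-3, 2, 3): (-3, -27, 0).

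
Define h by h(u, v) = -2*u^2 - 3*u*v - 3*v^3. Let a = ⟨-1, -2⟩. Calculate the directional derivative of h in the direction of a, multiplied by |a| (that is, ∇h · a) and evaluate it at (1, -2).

76

∂h/∂u = -4*u - 3*v
∂h/∂v = -3*u - 9*v^2
∇h at (1, -2) = (2, -39)
∇h · a = (2)(-1) + (-39)(-2) = 76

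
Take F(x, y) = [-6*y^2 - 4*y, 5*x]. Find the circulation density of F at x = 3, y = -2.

∂F₂/∂x = 5
∂F₁/∂y = -12*y - 4
Scalar curl = 12*y + 9
At (3, -2): -15.

-15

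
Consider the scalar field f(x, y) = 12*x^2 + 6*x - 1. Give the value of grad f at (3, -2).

∂f/∂x = 24*x + 6
∂f/∂y = 0
∇f = (24*x + 6, 0)
At (3, -2): (78, 0).

(78, 0)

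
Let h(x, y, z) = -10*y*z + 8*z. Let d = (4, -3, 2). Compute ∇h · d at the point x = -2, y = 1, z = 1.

∂h/∂x = 0
∂h/∂y = -10*z
∂h/∂z = -10*y + 8
∇h at (-2, 1, 1) = (0, -10, -2)
∇h · d = (0)(4) + (-10)(-3) + (-2)(2) = 26

26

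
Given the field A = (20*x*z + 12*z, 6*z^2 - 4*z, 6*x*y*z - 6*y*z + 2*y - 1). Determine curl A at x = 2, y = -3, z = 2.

(-6, 88, 0)

(∇×A)₁ = ∂A₃/∂y − ∂A₂/∂z = 6*x*z - 18*z + 6
(∇×A)₂ = ∂A₁/∂z − ∂A₃/∂x = 20*x - 6*y*z + 12
(∇×A)₃ = ∂A₂/∂x − ∂A₁/∂y = 0
∇×A = (6*x*z - 18*z + 6, 20*x - 6*y*z + 12, 0)
At (2, -3, 2): (-6, 88, 0).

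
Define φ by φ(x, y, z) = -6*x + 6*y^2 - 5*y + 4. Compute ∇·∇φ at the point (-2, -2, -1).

12

∂²φ/∂x² = 0
∂²φ/∂y² = 12
∂²φ/∂z² = 0
∇²φ = 12
At (-2, -2, -1): 12.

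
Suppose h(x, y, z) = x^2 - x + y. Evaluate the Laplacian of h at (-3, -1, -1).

2

∂²h/∂x² = 2
∂²h/∂y² = 0
∂²h/∂z² = 0
∇²h = 2
At (-3, -1, -1): 2.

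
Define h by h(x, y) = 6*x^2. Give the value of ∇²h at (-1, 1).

∂²h/∂x² = 12
∂²h/∂y² = 0
∇²h = 12
At (-1, 1): 12.

12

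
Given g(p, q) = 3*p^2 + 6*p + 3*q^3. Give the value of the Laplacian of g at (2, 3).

60

∂²g/∂p² = 6
∂²g/∂q² = 18*q
∇²g = 18*q + 6
At (2, 3): 60.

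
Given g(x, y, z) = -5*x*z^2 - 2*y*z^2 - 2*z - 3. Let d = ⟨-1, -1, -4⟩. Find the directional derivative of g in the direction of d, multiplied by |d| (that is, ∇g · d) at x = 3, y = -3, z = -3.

-145

∂g/∂x = -5*z^2
∂g/∂y = -2*z^2
∂g/∂z = -10*x*z - 4*y*z - 2
∇g at (3, -3, -3) = (-45, -18, 52)
∇g · d = (-45)(-1) + (-18)(-1) + (52)(-4) = -145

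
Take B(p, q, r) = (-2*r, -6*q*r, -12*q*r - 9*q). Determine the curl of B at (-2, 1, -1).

(9, -2, 0)

(∇×B)₁ = ∂B₃/∂q − ∂B₂/∂r = 6*q - 12*r - 9
(∇×B)₂ = ∂B₁/∂r − ∂B₃/∂p = -2
(∇×B)₃ = ∂B₂/∂p − ∂B₁/∂q = 0
∇×B = (6*q - 12*r - 9, -2, 0)
At (-2, 1, -1): (9, -2, 0).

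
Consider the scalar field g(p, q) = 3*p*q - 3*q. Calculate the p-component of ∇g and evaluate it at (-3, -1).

-3

(∇g)_1 = ∂g/∂p = 3*q
At (-3, -1): -3.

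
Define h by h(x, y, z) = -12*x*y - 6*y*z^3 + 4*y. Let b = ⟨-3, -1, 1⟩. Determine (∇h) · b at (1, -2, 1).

-22

∂h/∂x = -12*y
∂h/∂y = -12*x - 6*z^3 + 4
∂h/∂z = -18*y*z^2
∇h at (1, -2, 1) = (24, -14, 36)
∇h · b = (24)(-3) + (-14)(-1) + (36)(1) = -22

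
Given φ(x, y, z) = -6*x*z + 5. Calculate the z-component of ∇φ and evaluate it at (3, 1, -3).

-18

(∇φ)_3 = ∂φ/∂z = -6*x
At (3, 1, -3): -18.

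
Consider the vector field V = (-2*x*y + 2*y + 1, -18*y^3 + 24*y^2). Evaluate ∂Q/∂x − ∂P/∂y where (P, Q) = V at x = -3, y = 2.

-8

∂V₂/∂x = 0
∂V₁/∂y = -2*x + 2
Scalar curl = 2*x - 2
At (-3, 2): -8.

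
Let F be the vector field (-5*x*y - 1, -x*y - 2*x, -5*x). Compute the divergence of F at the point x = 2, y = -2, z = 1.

8

∂F₁/∂x = -5*y
∂F₂/∂y = -x
∂F₃/∂z = 0
∇·F = -x - 5*y
At (2, -2, 1): 8.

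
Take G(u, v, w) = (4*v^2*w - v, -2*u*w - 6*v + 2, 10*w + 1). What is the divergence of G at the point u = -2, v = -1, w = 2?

4

∂G₁/∂u = 0
∂G₂/∂v = -6
∂G₃/∂w = 10
∇·G = 4
At (-2, -1, 2): 4.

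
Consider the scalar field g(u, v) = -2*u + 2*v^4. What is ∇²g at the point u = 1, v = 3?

∂²g/∂u² = 0
∂²g/∂v² = 24*v^2
∇²g = 24*v^2
At (1, 3): 216.

216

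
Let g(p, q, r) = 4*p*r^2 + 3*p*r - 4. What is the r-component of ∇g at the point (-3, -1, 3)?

-81

(∇g)_3 = ∂g/∂r = 8*p*r + 3*p
At (-3, -1, 3): -81.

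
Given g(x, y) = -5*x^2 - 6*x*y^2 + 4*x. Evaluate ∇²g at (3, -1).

∂²g/∂x² = -10
∂²g/∂y² = -12*x
∇²g = -12*x - 10
At (3, -1): -46.

-46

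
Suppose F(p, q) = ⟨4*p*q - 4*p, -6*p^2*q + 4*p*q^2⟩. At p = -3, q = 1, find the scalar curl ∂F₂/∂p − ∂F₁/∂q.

∂F₂/∂p = -12*p*q + 4*q^2
∂F₁/∂q = 4*p
Scalar curl = -12*p*q - 4*p + 4*q^2
At (-3, 1): 52.

52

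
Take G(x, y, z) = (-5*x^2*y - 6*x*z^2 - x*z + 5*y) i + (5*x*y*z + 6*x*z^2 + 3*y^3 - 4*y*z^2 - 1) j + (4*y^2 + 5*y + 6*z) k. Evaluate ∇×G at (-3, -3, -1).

(∇×G)₁ = ∂G₃/∂y − ∂G₂/∂z = -5*x*y - 12*x*z + 8*y*z + 8*y + 5
(∇×G)₂ = ∂G₁/∂z − ∂G₃/∂x = -12*x*z - x
(∇×G)₃ = ∂G₂/∂x − ∂G₁/∂y = 5*x^2 + 5*y*z + 6*z^2 - 5
∇×G = (-5*x*y - 12*x*z + 8*y*z + 8*y + 5, -12*x*z - x, 5*x^2 + 5*y*z + 6*z^2 - 5)
At (-3, -3, -1): (-76, -33, 61).

(-76, -33, 61)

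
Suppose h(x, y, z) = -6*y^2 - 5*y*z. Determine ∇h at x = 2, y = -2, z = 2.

∂h/∂x = 0
∂h/∂y = -12*y - 5*z
∂h/∂z = -5*y
∇h = (0, -12*y - 5*z, -5*y)
At (2, -2, 2): (0, 14, 10).

(0, 14, 10)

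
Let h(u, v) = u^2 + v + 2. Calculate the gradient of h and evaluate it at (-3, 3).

(-6, 1)

∂h/∂u = 2*u
∂h/∂v = 1
∇h = (2*u, 1)
At (-3, 3): (-6, 1).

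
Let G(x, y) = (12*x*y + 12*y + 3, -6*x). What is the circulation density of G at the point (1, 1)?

-30

∂G₂/∂x = -6
∂G₁/∂y = 12*x + 12
Scalar curl = -12*x - 18
At (1, 1): -30.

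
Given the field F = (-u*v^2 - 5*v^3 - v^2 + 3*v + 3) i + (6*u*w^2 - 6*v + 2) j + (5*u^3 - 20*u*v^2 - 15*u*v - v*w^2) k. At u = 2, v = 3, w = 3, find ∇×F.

(-351, 165, 204)

(∇×F)₁ = ∂F₃/∂v − ∂F₂/∂w = -40*u*v - 12*u*w - 15*u - w^2
(∇×F)₂ = ∂F₁/∂w − ∂F₃/∂u = -15*u^2 + 20*v^2 + 15*v
(∇×F)₃ = ∂F₂/∂u − ∂F₁/∂v = 2*u*v + 15*v^2 + 2*v + 6*w^2 - 3
∇×F = (-40*u*v - 12*u*w - 15*u - w^2, -15*u^2 + 20*v^2 + 15*v, 2*u*v + 15*v^2 + 2*v + 6*w^2 - 3)
At (2, 3, 3): (-351, 165, 204).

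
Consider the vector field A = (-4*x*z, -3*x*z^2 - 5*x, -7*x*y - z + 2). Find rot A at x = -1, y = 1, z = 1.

(1, 11, -8)

(∇×A)₁ = ∂A₃/∂y − ∂A₂/∂z = 6*x*z - 7*x
(∇×A)₂ = ∂A₁/∂z − ∂A₃/∂x = -4*x + 7*y
(∇×A)₃ = ∂A₂/∂x − ∂A₁/∂y = -3*z^2 - 5
∇×A = (6*x*z - 7*x, -4*x + 7*y, -3*z^2 - 5)
At (-1, 1, 1): (1, 11, -8).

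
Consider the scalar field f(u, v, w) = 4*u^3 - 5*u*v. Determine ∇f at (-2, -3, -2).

(63, 10, 0)

∂f/∂u = 12*u^2 - 5*v
∂f/∂v = -5*u
∂f/∂w = 0
∇f = (12*u^2 - 5*v, -5*u, 0)
At (-2, -3, -2): (63, 10, 0).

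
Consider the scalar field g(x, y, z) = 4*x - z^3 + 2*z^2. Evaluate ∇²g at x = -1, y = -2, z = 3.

∂²g/∂x² = 0
∂²g/∂y² = 0
∂²g/∂z² = 2*(-3*z + 2)
∇²g = -6*z + 4
At (-1, -2, 3): -14.

-14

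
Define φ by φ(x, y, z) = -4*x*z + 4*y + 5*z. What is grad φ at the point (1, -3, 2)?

∂φ/∂x = -4*z
∂φ/∂y = 4
∂φ/∂z = -4*x + 5
∇φ = (-4*z, 4, -4*x + 5)
At (1, -3, 2): (-8, 4, 1).

(-8, 4, 1)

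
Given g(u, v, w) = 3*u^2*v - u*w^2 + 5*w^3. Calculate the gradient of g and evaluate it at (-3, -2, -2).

(32, 27, 48)

∂g/∂u = 6*u*v - w^2
∂g/∂v = 3*u^2
∂g/∂w = -2*u*w + 15*w^2
∇g = (6*u*v - w^2, 3*u^2, -2*u*w + 15*w^2)
At (-3, -2, -2): (32, 27, 48).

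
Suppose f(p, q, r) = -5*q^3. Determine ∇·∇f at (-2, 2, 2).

-60

∂²f/∂p² = 0
∂²f/∂q² = -30*q
∂²f/∂r² = 0
∇²f = -30*q
At (-2, 2, 2): -60.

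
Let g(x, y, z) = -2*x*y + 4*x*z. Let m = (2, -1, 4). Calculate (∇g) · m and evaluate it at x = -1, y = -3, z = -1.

∂g/∂x = -2*y + 4*z
∂g/∂y = -2*x
∂g/∂z = 4*x
∇g at (-1, -3, -1) = (2, 2, -4)
∇g · m = (2)(2) + (2)(-1) + (-4)(4) = -14

-14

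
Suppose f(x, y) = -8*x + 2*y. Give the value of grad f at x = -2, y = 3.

∂f/∂x = -8
∂f/∂y = 2
∇f = (-8, 2)
At (-2, 3): (-8, 2).

(-8, 2)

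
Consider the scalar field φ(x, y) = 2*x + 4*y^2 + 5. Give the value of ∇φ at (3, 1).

(2, 8)

∂φ/∂x = 2
∂φ/∂y = 8*y
∇φ = (2, 8*y)
At (3, 1): (2, 8).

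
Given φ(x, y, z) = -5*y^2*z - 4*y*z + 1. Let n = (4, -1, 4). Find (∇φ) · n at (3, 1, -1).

∂φ/∂x = 0
∂φ/∂y = -10*y*z - 4*z
∂φ/∂z = -5*y^2 - 4*y
∇φ at (3, 1, -1) = (0, 14, -9)
∇φ · n = (0)(4) + (14)(-1) + (-9)(4) = -50

-50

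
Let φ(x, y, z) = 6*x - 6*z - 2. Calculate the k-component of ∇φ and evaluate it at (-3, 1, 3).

-6

(∇φ)_3 = ∂φ/∂z = -6
At (-3, 1, 3): -6.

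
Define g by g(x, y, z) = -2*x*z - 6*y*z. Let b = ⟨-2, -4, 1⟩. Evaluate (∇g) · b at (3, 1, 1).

∂g/∂x = -2*z
∂g/∂y = -6*z
∂g/∂z = -2*x - 6*y
∇g at (3, 1, 1) = (-2, -6, -12)
∇g · b = (-2)(-2) + (-6)(-4) + (-12)(1) = 16

16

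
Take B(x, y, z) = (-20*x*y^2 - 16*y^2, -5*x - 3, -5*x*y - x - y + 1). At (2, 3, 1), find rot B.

(-11, 16, 331)

(∇×B)₁ = ∂B₃/∂y − ∂B₂/∂z = -5*x - 1
(∇×B)₂ = ∂B₁/∂z − ∂B₃/∂x = 5*y + 1
(∇×B)₃ = ∂B₂/∂x − ∂B₁/∂y = 40*x*y + 32*y - 5
∇×B = (-5*x - 1, 5*y + 1, 40*x*y + 32*y - 5)
At (2, 3, 1): (-11, 16, 331).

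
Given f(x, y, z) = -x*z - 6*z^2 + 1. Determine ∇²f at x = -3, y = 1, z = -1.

-12

∂²f/∂x² = 0
∂²f/∂y² = 0
∂²f/∂z² = -12
∇²f = -12
At (-3, 1, -1): -12.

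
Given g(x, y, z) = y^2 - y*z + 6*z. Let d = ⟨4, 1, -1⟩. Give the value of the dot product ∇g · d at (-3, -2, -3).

-9

∂g/∂x = 0
∂g/∂y = 2*y - z
∂g/∂z = -y + 6
∇g at (-3, -2, -3) = (0, -1, 8)
∇g · d = (0)(4) + (-1)(1) + (8)(-1) = -9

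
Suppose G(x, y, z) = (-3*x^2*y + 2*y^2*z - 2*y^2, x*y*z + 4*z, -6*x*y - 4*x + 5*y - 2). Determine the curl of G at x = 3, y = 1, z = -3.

(-20, 12, 40)

(∇×G)₁ = ∂G₃/∂y − ∂G₂/∂z = -x*y - 6*x + 1
(∇×G)₂ = ∂G₁/∂z − ∂G₃/∂x = 2*y^2 + 6*y + 4
(∇×G)₃ = ∂G₂/∂x − ∂G₁/∂y = 3*x^2 - 3*y*z + 4*y
∇×G = (-x*y - 6*x + 1, 2*y^2 + 6*y + 4, 3*x^2 - 3*y*z + 4*y)
At (3, 1, -3): (-20, 12, 40).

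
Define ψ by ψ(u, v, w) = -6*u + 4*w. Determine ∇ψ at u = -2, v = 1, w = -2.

∂ψ/∂u = -6
∂ψ/∂v = 0
∂ψ/∂w = 4
∇ψ = (-6, 0, 4)
At (-2, 1, -2): (-6, 0, 4).

(-6, 0, 4)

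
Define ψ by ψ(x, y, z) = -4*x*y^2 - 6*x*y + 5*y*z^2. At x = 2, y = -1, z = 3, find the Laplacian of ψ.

-26

∂²ψ/∂x² = 0
∂²ψ/∂y² = -8*x
∂²ψ/∂z² = 10*y
∇²ψ = -8*x + 10*y
At (2, -1, 3): -26.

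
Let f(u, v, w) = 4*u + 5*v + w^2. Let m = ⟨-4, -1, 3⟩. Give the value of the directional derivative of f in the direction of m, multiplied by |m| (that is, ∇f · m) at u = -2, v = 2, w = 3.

-3

∂f/∂u = 4
∂f/∂v = 5
∂f/∂w = 2*w
∇f at (-2, 2, 3) = (4, 5, 6)
∇f · m = (4)(-4) + (5)(-1) + (6)(3) = -3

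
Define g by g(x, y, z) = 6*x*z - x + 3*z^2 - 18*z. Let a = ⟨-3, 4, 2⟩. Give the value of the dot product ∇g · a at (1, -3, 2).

∂g/∂x = 6*z - 1
∂g/∂y = 0
∂g/∂z = 6*x + 6*z - 18
∇g at (1, -3, 2) = (11, 0, 0)
∇g · a = (11)(-3) + (0)(4) + (0)(2) = -33

-33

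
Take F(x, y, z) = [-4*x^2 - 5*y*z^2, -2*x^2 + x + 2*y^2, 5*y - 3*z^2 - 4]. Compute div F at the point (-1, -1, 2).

-8

∂F₁/∂x = -8*x
∂F₂/∂y = 4*y
∂F₃/∂z = -6*z
∇·F = -8*x + 4*y - 6*z
At (-1, -1, 2): -8.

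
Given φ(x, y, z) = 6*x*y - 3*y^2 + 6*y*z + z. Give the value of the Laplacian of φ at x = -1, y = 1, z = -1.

-6

∂²φ/∂x² = 0
∂²φ/∂y² = -6
∂²φ/∂z² = 0
∇²φ = -6
At (-1, 1, -1): -6.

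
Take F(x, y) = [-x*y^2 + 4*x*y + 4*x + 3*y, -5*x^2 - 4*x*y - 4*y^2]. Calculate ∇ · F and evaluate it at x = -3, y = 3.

-5

∂F₁/∂x = -y^2 + 4*y + 4
∂F₂/∂y = -4*x - 8*y
∇·F = -4*x - y^2 - 4*y + 4
At (-3, 3): -5.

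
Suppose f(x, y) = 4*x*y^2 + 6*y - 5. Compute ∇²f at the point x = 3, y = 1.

∂²f/∂x² = 0
∂²f/∂y² = 8*x
∇²f = 8*x
At (3, 1): 24.

24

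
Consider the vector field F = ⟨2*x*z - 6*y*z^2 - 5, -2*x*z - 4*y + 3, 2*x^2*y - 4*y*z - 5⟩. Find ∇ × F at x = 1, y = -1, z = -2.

(12, -18, 28)

(∇×F)₁ = ∂F₃/∂y − ∂F₂/∂z = 2*x^2 + 2*x - 4*z
(∇×F)₂ = ∂F₁/∂z − ∂F₃/∂x = -4*x*y + 2*x - 12*y*z
(∇×F)₃ = ∂F₂/∂x − ∂F₁/∂y = 6*z^2 - 2*z
∇×F = (2*x^2 + 2*x - 4*z, -4*x*y + 2*x - 12*y*z, 6*z^2 - 2*z)
At (1, -1, -2): (12, -18, 28).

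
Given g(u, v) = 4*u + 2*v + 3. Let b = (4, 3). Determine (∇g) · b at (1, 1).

∂g/∂u = 4
∂g/∂v = 2
∇g at (1, 1) = (4, 2)
∇g · b = (4)(4) + (2)(3) = 22

22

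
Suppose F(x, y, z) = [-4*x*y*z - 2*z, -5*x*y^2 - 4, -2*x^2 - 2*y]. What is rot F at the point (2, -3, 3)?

(∇×F)₁ = ∂F₃/∂y − ∂F₂/∂z = -2
(∇×F)₂ = ∂F₁/∂z − ∂F₃/∂x = -4*x*y + 4*x - 2
(∇×F)₃ = ∂F₂/∂x − ∂F₁/∂y = 4*x*z - 5*y^2
∇×F = (-2, -4*x*y + 4*x - 2, 4*x*z - 5*y^2)
At (2, -3, 3): (-2, 30, -21).

(-2, 30, -21)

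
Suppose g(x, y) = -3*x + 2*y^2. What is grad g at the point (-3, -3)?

(-3, -12)

∂g/∂x = -3
∂g/∂y = 4*y
∇g = (-3, 4*y)
At (-3, -3): (-3, -12).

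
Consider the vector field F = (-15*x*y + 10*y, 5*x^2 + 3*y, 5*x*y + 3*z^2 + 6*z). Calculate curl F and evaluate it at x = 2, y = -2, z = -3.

(∇×F)₁ = ∂F₃/∂y − ∂F₂/∂z = 5*x
(∇×F)₂ = ∂F₁/∂z − ∂F₃/∂x = -5*y
(∇×F)₃ = ∂F₂/∂x − ∂F₁/∂y = 25*x - 10
∇×F = (5*x, -5*y, 25*x - 10)
At (2, -2, -3): (10, 10, 40).

(10, 10, 40)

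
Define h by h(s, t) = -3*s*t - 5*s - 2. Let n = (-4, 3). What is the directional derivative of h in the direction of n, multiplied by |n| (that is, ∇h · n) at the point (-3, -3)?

11

∂h/∂s = -3*t - 5
∂h/∂t = -3*s
∇h at (-3, -3) = (4, 9)
∇h · n = (4)(-4) + (9)(3) = 11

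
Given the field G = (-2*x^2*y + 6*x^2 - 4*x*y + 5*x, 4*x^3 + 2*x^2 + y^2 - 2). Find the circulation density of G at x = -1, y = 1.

6

∂G₂/∂x = 12*x^2 + 4*x
∂G₁/∂y = -2*x^2 - 4*x
Scalar curl = 14*x^2 + 8*x
At (-1, 1): 6.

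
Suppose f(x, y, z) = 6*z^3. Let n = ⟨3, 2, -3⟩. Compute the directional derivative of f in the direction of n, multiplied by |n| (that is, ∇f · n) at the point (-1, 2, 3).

∂f/∂x = 0
∂f/∂y = 0
∂f/∂z = 18*z^2
∇f at (-1, 2, 3) = (0, 0, 162)
∇f · n = (0)(3) + (0)(2) + (162)(-3) = -486

-486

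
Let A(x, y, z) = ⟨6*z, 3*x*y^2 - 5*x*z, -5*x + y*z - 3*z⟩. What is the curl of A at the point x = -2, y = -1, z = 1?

(∇×A)₁ = ∂A₃/∂y − ∂A₂/∂z = 5*x + z
(∇×A)₂ = ∂A₁/∂z − ∂A₃/∂x = 11
(∇×A)₃ = ∂A₂/∂x − ∂A₁/∂y = 3*y^2 - 5*z
∇×A = (5*x + z, 11, 3*y^2 - 5*z)
At (-2, -1, 1): (-9, 11, -2).

(-9, 11, -2)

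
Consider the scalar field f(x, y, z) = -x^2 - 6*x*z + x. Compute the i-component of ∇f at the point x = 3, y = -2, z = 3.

-23

(∇f)_1 = ∂f/∂x = -2*x - 6*z + 1
At (3, -2, 3): -23.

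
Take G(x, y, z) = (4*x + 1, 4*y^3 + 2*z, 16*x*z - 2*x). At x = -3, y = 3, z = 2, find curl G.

(-2, -30, 0)

(∇×G)₁ = ∂G₃/∂y − ∂G₂/∂z = -2
(∇×G)₂ = ∂G₁/∂z − ∂G₃/∂x = -16*z + 2
(∇×G)₃ = ∂G₂/∂x − ∂G₁/∂y = 0
∇×G = (-2, -16*z + 2, 0)
At (-3, 3, 2): (-2, -30, 0).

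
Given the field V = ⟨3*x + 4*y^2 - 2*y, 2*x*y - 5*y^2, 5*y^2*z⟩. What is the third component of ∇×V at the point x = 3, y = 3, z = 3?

-16

(∇×V)_3 = ∂V₂/∂x − ∂V₁/∂y
= 2*y − (8*y - 2)
= -6*y + 2
At (3, 3, 3): -16.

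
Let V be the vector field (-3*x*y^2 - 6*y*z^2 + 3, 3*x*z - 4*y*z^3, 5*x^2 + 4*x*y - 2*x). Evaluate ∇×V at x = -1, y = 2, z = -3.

(215, 76, 33)

(∇×V)₁ = ∂V₃/∂y − ∂V₂/∂z = x + 12*y*z^2
(∇×V)₂ = ∂V₁/∂z − ∂V₃/∂x = -10*x - 12*y*z - 4*y + 2
(∇×V)₃ = ∂V₂/∂x − ∂V₁/∂y = 6*x*y + 6*z^2 + 3*z
∇×V = (x + 12*y*z^2, -10*x - 12*y*z - 4*y + 2, 6*x*y + 6*z^2 + 3*z)
At (-1, 2, -3): (215, 76, 33).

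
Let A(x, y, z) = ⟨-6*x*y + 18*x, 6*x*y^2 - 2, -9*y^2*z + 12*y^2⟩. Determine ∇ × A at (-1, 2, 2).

(∇×A)₁ = ∂A₃/∂y − ∂A₂/∂z = -18*y*z + 24*y
(∇×A)₂ = ∂A₁/∂z − ∂A₃/∂x = 0
(∇×A)₃ = ∂A₂/∂x − ∂A₁/∂y = 6*x + 6*y^2
∇×A = (-18*y*z + 24*y, 0, 6*x + 6*y^2)
At (-1, 2, 2): (-24, 0, 18).

(-24, 0, 18)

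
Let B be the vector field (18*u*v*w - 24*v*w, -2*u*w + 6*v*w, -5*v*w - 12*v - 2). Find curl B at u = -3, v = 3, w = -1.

(-31, -234, -76)

(∇×B)₁ = ∂B₃/∂v − ∂B₂/∂w = 2*u - 6*v - 5*w - 12
(∇×B)₂ = ∂B₁/∂w − ∂B₃/∂u = 18*u*v - 24*v
(∇×B)₃ = ∂B₂/∂u − ∂B₁/∂v = -18*u*w + 22*w
∇×B = (2*u - 6*v - 5*w - 12, 18*u*v - 24*v, -18*u*w + 22*w)
At (-3, 3, -1): (-31, -234, -76).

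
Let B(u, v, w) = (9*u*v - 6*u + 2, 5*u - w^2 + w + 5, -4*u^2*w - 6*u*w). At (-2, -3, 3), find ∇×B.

(5, -30, 23)

(∇×B)₁ = ∂B₃/∂v − ∂B₂/∂w = 2*w - 1
(∇×B)₂ = ∂B₁/∂w − ∂B₃/∂u = 8*u*w + 6*w
(∇×B)₃ = ∂B₂/∂u − ∂B₁/∂v = -9*u + 5
∇×B = (2*w - 1, 8*u*w + 6*w, -9*u + 5)
At (-2, -3, 3): (5, -30, 23).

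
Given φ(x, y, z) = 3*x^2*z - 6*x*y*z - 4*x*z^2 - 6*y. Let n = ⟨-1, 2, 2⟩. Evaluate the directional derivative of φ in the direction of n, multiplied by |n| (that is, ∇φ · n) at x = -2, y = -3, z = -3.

∂φ/∂x = 6*x*z - 6*y*z - 4*z^2
∂φ/∂y = -6*x*z - 6
∂φ/∂z = 3*x^2 - 6*x*y - 8*x*z
∇φ at (-2, -3, -3) = (-54, -42, -72)
∇φ · n = (-54)(-1) + (-42)(2) + (-72)(2) = -174

-174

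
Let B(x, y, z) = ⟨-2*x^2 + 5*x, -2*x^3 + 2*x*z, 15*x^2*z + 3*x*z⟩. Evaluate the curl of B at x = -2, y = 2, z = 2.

(4, 114, -20)

(∇×B)₁ = ∂B₃/∂y − ∂B₂/∂z = -2*x
(∇×B)₂ = ∂B₁/∂z − ∂B₃/∂x = -30*x*z - 3*z
(∇×B)₃ = ∂B₂/∂x − ∂B₁/∂y = -6*x^2 + 2*z
∇×B = (-2*x, -30*x*z - 3*z, -6*x^2 + 2*z)
At (-2, 2, 2): (4, 114, -20).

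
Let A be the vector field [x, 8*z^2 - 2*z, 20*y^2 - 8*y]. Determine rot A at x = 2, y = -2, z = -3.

(-38, 0, 0)

(∇×A)₁ = ∂A₃/∂y − ∂A₂/∂z = 40*y - 16*z - 6
(∇×A)₂ = ∂A₁/∂z − ∂A₃/∂x = 0
(∇×A)₃ = ∂A₂/∂x − ∂A₁/∂y = 0
∇×A = (40*y - 16*z - 6, 0, 0)
At (2, -2, -3): (-38, 0, 0).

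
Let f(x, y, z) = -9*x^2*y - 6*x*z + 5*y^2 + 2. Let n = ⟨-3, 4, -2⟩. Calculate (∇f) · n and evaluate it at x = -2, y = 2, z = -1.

-322

∂f/∂x = -18*x*y - 6*z
∂f/∂y = -9*x^2 + 10*y
∂f/∂z = -6*x
∇f at (-2, 2, -1) = (78, -16, 12)
∇f · n = (78)(-3) + (-16)(4) + (12)(-2) = -322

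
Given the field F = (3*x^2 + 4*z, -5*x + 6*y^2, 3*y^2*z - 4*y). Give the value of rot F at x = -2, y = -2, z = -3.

(32, 4, -5)

(∇×F)₁ = ∂F₃/∂y − ∂F₂/∂z = 6*y*z - 4
(∇×F)₂ = ∂F₁/∂z − ∂F₃/∂x = 4
(∇×F)₃ = ∂F₂/∂x − ∂F₁/∂y = -5
∇×F = (6*y*z - 4, 4, -5)
At (-2, -2, -3): (32, 4, -5).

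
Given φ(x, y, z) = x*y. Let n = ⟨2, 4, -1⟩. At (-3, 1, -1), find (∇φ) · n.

-10

∂φ/∂x = y
∂φ/∂y = x
∂φ/∂z = 0
∇φ at (-3, 1, -1) = (1, -3, 0)
∇φ · n = (1)(2) + (-3)(4) + (0)(-1) = -10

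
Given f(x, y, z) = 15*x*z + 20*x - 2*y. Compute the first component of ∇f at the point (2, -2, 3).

65

(∇f)_1 = ∂f/∂x = 15*z + 20
At (2, -2, 3): 65.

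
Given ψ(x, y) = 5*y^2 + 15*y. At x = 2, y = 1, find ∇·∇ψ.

∂²ψ/∂x² = 0
∂²ψ/∂y² = 10
∇²ψ = 10
At (2, 1): 10.

10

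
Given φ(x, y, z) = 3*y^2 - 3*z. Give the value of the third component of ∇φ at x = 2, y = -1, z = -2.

-3

(∇φ)_3 = ∂φ/∂z = -3
At (2, -1, -2): -3.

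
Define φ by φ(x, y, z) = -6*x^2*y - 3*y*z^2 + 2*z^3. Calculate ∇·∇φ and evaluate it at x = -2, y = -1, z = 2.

∂²φ/∂x² = -12*y
∂²φ/∂y² = 0
∂²φ/∂z² = 6*(-y + 2*z)
∇²φ = -18*y + 12*z
At (-2, -1, 2): 42.

42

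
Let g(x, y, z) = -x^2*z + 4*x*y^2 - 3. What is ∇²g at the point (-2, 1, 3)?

-22

∂²g/∂x² = -2*z
∂²g/∂y² = 8*x
∂²g/∂z² = 0
∇²g = 8*x - 2*z
At (-2, 1, 3): -22.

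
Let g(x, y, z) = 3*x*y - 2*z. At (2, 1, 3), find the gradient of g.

(3, 6, -2)

∂g/∂x = 3*y
∂g/∂y = 3*x
∂g/∂z = -2
∇g = (3*y, 3*x, -2)
At (2, 1, 3): (3, 6, -2).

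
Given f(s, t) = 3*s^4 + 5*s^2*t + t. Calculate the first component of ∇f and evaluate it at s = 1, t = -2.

-8

(∇f)_1 = ∂f/∂s = 12*s^3 + 10*s*t
At (1, -2): -8.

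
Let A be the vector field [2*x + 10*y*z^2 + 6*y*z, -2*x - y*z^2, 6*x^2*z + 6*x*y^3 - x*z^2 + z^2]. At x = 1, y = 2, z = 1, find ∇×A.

(76, -7, -18)

(∇×A)₁ = ∂A₃/∂y − ∂A₂/∂z = 18*x*y^2 + 2*y*z
(∇×A)₂ = ∂A₁/∂z − ∂A₃/∂x = -12*x*z - 6*y^3 + 20*y*z + 6*y + z^2
(∇×A)₃ = ∂A₂/∂x − ∂A₁/∂y = -10*z^2 - 6*z - 2
∇×A = (18*x*y^2 + 2*y*z, -12*x*z - 6*y^3 + 20*y*z + 6*y + z^2, -10*z^2 - 6*z - 2)
At (1, 2, 1): (76, -7, -18).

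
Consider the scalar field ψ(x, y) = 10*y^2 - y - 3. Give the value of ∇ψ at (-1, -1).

(0, -21)

∂ψ/∂x = 0
∂ψ/∂y = 20*y - 1
∇ψ = (0, 20*y - 1)
At (-1, -1): (0, -21).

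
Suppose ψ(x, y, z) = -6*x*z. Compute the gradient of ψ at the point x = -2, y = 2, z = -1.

(6, 0, 12)

∂ψ/∂x = -6*z
∂ψ/∂y = 0
∂ψ/∂z = -6*x
∇ψ = (-6*z, 0, -6*x)
At (-2, 2, -1): (6, 0, 12).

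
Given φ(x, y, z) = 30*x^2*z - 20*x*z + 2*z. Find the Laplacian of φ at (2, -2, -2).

∂²φ/∂x² = 60*z
∂²φ/∂y² = 0
∂²φ/∂z² = 0
∇²φ = 60*z
At (2, -2, -2): -120.

-120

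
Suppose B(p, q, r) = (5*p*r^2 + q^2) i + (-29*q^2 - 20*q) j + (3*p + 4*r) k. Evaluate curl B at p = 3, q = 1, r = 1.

(∇×B)₁ = ∂B₃/∂q − ∂B₂/∂r = 0
(∇×B)₂ = ∂B₁/∂r − ∂B₃/∂p = 10*p*r - 3
(∇×B)₃ = ∂B₂/∂p − ∂B₁/∂q = -2*q
∇×B = (0, 10*p*r - 3, -2*q)
At (3, 1, 1): (0, 27, -2).

(0, 27, -2)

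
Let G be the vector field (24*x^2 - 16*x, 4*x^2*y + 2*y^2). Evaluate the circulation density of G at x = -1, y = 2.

-16

∂G₂/∂x = 8*x*y
∂G₁/∂y = 0
Scalar curl = 8*x*y
At (-1, 2): -16.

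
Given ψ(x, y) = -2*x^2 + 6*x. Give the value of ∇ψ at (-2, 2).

∂ψ/∂x = -4*x + 6
∂ψ/∂y = 0
∇ψ = (-4*x + 6, 0)
At (-2, 2): (14, 0).

(14, 0)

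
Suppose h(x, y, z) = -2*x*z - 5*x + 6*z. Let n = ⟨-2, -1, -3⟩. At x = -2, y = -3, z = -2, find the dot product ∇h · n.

-28

∂h/∂x = -2*z - 5
∂h/∂y = 0
∂h/∂z = -2*x + 6
∇h at (-2, -3, -2) = (-1, 0, 10)
∇h · n = (-1)(-2) + (0)(-1) + (10)(-3) = -28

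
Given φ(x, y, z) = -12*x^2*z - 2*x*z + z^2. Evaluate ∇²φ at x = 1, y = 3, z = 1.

-22

∂²φ/∂x² = -24*z
∂²φ/∂y² = 0
∂²φ/∂z² = 2
∇²φ = -24*z + 2
At (1, 3, 1): -22.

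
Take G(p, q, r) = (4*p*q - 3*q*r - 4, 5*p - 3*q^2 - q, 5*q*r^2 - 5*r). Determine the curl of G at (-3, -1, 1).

(5, 3, 20)

(∇×G)₁ = ∂G₃/∂q − ∂G₂/∂r = 5*r^2
(∇×G)₂ = ∂G₁/∂r − ∂G₃/∂p = -3*q
(∇×G)₃ = ∂G₂/∂p − ∂G₁/∂q = -4*p + 3*r + 5
∇×G = (5*r^2, -3*q, -4*p + 3*r + 5)
At (-3, -1, 1): (5, 3, 20).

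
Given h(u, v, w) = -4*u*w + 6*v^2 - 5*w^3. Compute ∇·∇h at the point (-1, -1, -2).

72

∂²h/∂u² = 0
∂²h/∂v² = 12
∂²h/∂w² = -30*w
∇²h = -30*w + 12
At (-1, -1, -2): 72.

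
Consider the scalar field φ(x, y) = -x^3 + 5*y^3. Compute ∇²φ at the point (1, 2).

54

∂²φ/∂x² = -6*x
∂²φ/∂y² = 30*y
∇²φ = -6*x + 30*y
At (1, 2): 54.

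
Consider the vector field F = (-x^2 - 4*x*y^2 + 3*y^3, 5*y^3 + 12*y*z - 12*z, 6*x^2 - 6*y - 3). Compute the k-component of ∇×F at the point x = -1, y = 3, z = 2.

(∇×F)_3 = ∂F₂/∂x − ∂F₁/∂y
= 0 − (-8*x*y + 9*y^2)
= 8*x*y - 9*y^2
At (-1, 3, 2): -105.

-105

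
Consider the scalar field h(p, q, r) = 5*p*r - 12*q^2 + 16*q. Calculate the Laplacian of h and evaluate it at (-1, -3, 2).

∂²h/∂p² = 0
∂²h/∂q² = -24
∂²h/∂r² = 0
∇²h = -24
At (-1, -3, 2): -24.

-24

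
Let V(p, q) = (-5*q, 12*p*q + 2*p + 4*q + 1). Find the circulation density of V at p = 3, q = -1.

-5

∂V₂/∂p = 12*q + 2
∂V₁/∂q = -5
Scalar curl = 12*q + 7
At (3, -1): -5.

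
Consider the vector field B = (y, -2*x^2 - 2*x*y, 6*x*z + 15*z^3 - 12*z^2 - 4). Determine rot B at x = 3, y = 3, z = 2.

(0, -12, -19)

(∇×B)₁ = ∂B₃/∂y − ∂B₂/∂z = 0
(∇×B)₂ = ∂B₁/∂z − ∂B₃/∂x = -6*z
(∇×B)₃ = ∂B₂/∂x − ∂B₁/∂y = -4*x - 2*y - 1
∇×B = (0, -6*z, -4*x - 2*y - 1)
At (3, 3, 2): (0, -12, -19).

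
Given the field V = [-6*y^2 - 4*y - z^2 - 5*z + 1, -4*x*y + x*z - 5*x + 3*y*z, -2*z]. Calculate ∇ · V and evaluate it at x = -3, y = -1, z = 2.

16

∂V₁/∂x = 0
∂V₂/∂y = -4*x + 3*z
∂V₃/∂z = -2
∇·V = -4*x + 3*z - 2
At (-3, -1, 2): 16.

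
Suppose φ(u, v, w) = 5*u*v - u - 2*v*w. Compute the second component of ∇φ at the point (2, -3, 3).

(∇φ)_2 = ∂φ/∂v = 5*u - 2*w
At (2, -3, 3): 4.

4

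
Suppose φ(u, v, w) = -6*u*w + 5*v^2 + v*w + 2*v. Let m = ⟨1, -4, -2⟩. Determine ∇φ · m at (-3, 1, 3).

-116

∂φ/∂u = -6*w
∂φ/∂v = 10*v + w + 2
∂φ/∂w = -6*u + v
∇φ at (-3, 1, 3) = (-18, 15, 19)
∇φ · m = (-18)(1) + (15)(-4) + (19)(-2) = -116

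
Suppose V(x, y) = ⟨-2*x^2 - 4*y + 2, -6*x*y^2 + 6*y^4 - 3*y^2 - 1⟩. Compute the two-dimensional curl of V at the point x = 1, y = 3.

-50

∂V₂/∂x = -6*y^2
∂V₁/∂y = -4
Scalar curl = -6*y^2 + 4
At (1, 3): -50.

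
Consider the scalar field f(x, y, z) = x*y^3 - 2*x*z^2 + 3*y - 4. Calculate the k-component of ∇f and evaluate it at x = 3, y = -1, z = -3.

(∇f)_3 = ∂f/∂z = -4*x*z
At (3, -1, -3): 36.

36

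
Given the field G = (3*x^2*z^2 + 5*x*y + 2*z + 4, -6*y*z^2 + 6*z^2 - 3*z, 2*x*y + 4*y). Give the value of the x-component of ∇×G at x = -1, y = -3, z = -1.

53

(∇×G)_1 = ∂G₃/∂y − ∂G₂/∂z
= 2*x + 4 − (-12*y*z + 12*z - 3)
= 2*x + 12*y*z - 12*z + 7
At (-1, -3, -1): 53.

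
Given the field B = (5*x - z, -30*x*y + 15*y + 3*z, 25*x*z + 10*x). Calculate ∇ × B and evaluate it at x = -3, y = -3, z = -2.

(-3, 39, 90)

(∇×B)₁ = ∂B₃/∂y − ∂B₂/∂z = -3
(∇×B)₂ = ∂B₁/∂z − ∂B₃/∂x = -25*z - 11
(∇×B)₃ = ∂B₂/∂x − ∂B₁/∂y = -30*y
∇×B = (-3, -25*z - 11, -30*y)
At (-3, -3, -2): (-3, 39, 90).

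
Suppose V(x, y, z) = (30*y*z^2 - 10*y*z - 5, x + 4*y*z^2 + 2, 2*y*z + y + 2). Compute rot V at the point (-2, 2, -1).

(∇×V)₁ = ∂V₃/∂y − ∂V₂/∂z = -8*y*z + 2*z + 1
(∇×V)₂ = ∂V₁/∂z − ∂V₃/∂x = 60*y*z - 10*y
(∇×V)₃ = ∂V₂/∂x − ∂V₁/∂y = -30*z^2 + 10*z + 1
∇×V = (-8*y*z + 2*z + 1, 60*y*z - 10*y, -30*z^2 + 10*z + 1)
At (-2, 2, -1): (15, -140, -39).

(15, -140, -39)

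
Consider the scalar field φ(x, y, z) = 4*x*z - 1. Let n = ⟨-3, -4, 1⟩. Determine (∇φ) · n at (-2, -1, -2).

∂φ/∂x = 4*z
∂φ/∂y = 0
∂φ/∂z = 4*x
∇φ at (-2, -1, -2) = (-8, 0, -8)
∇φ · n = (-8)(-3) + (0)(-4) + (-8)(1) = 16

16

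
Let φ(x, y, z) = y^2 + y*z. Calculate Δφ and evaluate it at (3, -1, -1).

2

∂²φ/∂x² = 0
∂²φ/∂y² = 2
∂²φ/∂z² = 0
∇²φ = 2
At (3, -1, -1): 2.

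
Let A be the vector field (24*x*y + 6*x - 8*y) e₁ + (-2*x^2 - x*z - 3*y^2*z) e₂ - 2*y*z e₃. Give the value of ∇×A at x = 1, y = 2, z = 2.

(∇×A)₁ = ∂A₃/∂y − ∂A₂/∂z = x + 3*y^2 - 2*z
(∇×A)₂ = ∂A₁/∂z − ∂A₃/∂x = 0
(∇×A)₃ = ∂A₂/∂x − ∂A₁/∂y = -28*x - z + 8
∇×A = (x + 3*y^2 - 2*z, 0, -28*x - z + 8)
At (1, 2, 2): (9, 0, -22).

(9, 0, -22)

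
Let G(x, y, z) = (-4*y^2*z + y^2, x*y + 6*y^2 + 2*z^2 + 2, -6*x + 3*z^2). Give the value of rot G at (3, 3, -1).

(4, -30, -27)

(∇×G)₁ = ∂G₃/∂y − ∂G₂/∂z = -4*z
(∇×G)₂ = ∂G₁/∂z − ∂G₃/∂x = -4*y^2 + 6
(∇×G)₃ = ∂G₂/∂x − ∂G₁/∂y = 8*y*z - y
∇×G = (-4*z, -4*y^2 + 6, 8*y*z - y)
At (3, 3, -1): (4, -30, -27).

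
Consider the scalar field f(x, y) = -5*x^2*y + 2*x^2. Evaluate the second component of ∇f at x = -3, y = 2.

(∇f)_2 = ∂f/∂y = -5*x^2
At (-3, 2): -45.

-45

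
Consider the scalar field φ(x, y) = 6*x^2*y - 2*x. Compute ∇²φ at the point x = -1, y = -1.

-12

∂²φ/∂x² = 12*y
∂²φ/∂y² = 0
∇²φ = 12*y
At (-1, -1): -12.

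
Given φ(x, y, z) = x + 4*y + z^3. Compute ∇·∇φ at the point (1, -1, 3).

18

∂²φ/∂x² = 0
∂²φ/∂y² = 0
∂²φ/∂z² = 6*z
∇²φ = 6*z
At (1, -1, 3): 18.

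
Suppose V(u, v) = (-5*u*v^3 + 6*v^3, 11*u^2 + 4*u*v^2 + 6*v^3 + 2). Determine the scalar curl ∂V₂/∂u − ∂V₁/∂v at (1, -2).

∂V₂/∂u = 22*u + 4*v^2
∂V₁/∂v = -15*u*v^2 + 18*v^2
Scalar curl = 15*u*v^2 + 22*u - 14*v^2
At (1, -2): 26.

26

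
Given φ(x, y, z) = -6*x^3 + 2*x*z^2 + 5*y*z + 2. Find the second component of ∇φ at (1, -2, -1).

(∇φ)_2 = ∂φ/∂y = 5*z
At (1, -2, -1): -5.

-5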